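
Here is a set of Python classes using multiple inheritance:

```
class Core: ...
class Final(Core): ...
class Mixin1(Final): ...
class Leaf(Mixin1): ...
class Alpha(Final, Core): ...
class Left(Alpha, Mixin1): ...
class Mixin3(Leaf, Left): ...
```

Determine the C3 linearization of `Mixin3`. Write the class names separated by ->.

Mixin3 -> Leaf -> Left -> Alpha -> Mixin1 -> Final -> Core -> object

L[Mixin3] = Mixin3 + merge(L[Leaf], L[Left], [Leaf Left])
  take Leaf:  [Leaf Mixin1 Final Core object] + [Left Alpha Mixin1 Final Core object] + [Leaf Left]
  take Left:  [Mixin1 Final Core object] + [Left Alpha Mixin1 Final Core object] + [Left]
  take Alpha:  [Mixin1 Final Core object] + [Alpha Mixin1 Final Core object]
  take Mixin1:  [Mixin1 Final Core object] + [Mixin1 Final Core object]
  take Final:  [Final Core object] + [Final Core object]
  take Core:  [Core object] + [Core object]
  take object:  [object] + [object]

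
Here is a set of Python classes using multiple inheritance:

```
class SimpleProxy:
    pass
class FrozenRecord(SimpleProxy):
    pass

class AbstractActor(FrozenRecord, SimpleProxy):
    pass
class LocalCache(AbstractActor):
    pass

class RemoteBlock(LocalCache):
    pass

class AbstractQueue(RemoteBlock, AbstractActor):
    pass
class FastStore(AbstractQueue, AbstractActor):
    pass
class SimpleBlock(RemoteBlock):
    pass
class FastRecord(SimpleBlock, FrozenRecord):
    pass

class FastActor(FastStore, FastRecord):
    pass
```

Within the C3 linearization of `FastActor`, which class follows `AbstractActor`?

L[FastActor] = FastActor + merge(L[FastStore], L[FastRecord], [FastStore FastRecord])
  take FastStore:  [FastStore AbstractQueue RemoteBlock LocalCache AbstractActor FrozenRecord SimpleProxy object] + [FastRecord SimpleBlock RemoteBlock LocalCache AbstractActor FrozenRecord SimpleProxy object] + [FastStore FastRecord]
  take AbstractQueue:  [AbstractQueue RemoteBlock LocalCache AbstractActor FrozenRecord SimpleProxy object] + [FastRecord SimpleBlock RemoteBlock LocalCache AbstractActor FrozenRecord SimpleProxy object] + [FastRecord]
  take FastRecord:  [RemoteBlock LocalCache AbstractActor FrozenRecord SimpleProxy object] + [FastRecord SimpleBlock RemoteBlock LocalCache AbstractActor FrozenRecord SimpleProxy object] + [FastRecord]
  take SimpleBlock:  [RemoteBlock LocalCache AbstractActor FrozenRecord SimpleProxy object] + [SimpleBlock RemoteBlock LocalCache AbstractActor FrozenRecord SimpleProxy object]
  take RemoteBlock:  [RemoteBlock LocalCache AbstractActor FrozenRecord SimpleProxy object] + [RemoteBlock LocalCache AbstractActor FrozenRecord SimpleProxy object]
  take LocalCache:  [LocalCache AbstractActor FrozenRecord SimpleProxy object] + [LocalCache AbstractActor FrozenRecord SimpleProxy object]
  take AbstractActor:  [AbstractActor FrozenRecord SimpleProxy object] + [AbstractActor FrozenRecord SimpleProxy object]
  take FrozenRecord:  [FrozenRecord SimpleProxy object] + [FrozenRecord SimpleProxy object]
  take SimpleProxy:  [SimpleProxy object] + [SimpleProxy object]
  take object:  [object] + [object]
MRO: FastActor FastStore AbstractQueue FastRecord SimpleBlock RemoteBlock LocalCache AbstractActor FrozenRecord SimpleProxy object
AbstractActor is at position 7; next is FrozenRecord.

FrozenRecord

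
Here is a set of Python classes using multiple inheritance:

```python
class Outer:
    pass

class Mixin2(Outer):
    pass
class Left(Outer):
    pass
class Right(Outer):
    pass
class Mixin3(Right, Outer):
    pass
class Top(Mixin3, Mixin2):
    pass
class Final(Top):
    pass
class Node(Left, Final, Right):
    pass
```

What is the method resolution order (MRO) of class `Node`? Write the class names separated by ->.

Node -> Left -> Final -> Top -> Mixin3 -> Right -> Mixin2 -> Outer -> object

L[Node] = Node + merge(L[Left], L[Final], L[Right], [Left Final Right])
  take Left:  [Left Outer object] + [Final Top Mixin3 Right Mixin2 Outer object] + [Right Outer object] + [Left Final Right]
  take Final:  [Outer object] + [Final Top Mixin3 Right Mixin2 Outer object] + [Right Outer object] + [Final Right]
  take Top:  [Outer object] + [Top Mixin3 Right Mixin2 Outer object] + [Right Outer object] + [Right]
  take Mixin3:  [Outer object] + [Mixin3 Right Mixin2 Outer object] + [Right Outer object] + [Right]
  take Right:  [Outer object] + [Right Mixin2 Outer object] + [Right Outer object] + [Right]
  take Mixin2:  [Outer object] + [Mixin2 Outer object] + [Outer object]
  take Outer:  [Outer object] + [Outer object] + [Outer object]
  take object:  [object] + [object] + [object]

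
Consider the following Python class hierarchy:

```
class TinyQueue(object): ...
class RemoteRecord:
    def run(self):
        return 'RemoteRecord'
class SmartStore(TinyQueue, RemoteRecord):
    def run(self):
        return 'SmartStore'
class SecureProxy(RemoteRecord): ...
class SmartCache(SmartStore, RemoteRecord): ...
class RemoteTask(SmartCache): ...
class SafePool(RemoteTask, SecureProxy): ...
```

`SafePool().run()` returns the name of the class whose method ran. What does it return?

SmartStore

L[SafePool] = SafePool + merge(L[RemoteTask], L[SecureProxy], [RemoteTask SecureProxy])
  take RemoteTask:  [RemoteTask SmartCache SmartStore TinyQueue RemoteRecord object] + [SecureProxy RemoteRecord object] + [RemoteTask SecureProxy]
  take SmartCache:  [SmartCache SmartStore TinyQueue RemoteRecord object] + [SecureProxy RemoteRecord object] + [SecureProxy]
  take SmartStore:  [SmartStore TinyQueue RemoteRecord object] + [SecureProxy RemoteRecord object] + [SecureProxy]
  take TinyQueue:  [TinyQueue RemoteRecord object] + [SecureProxy RemoteRecord object] + [SecureProxy]
  take SecureProxy:  [RemoteRecord object] + [SecureProxy RemoteRecord object] + [SecureProxy]
  take RemoteRecord:  [RemoteRecord object] + [RemoteRecord object]
  take object:  [object] + [object]
MRO: SafePool RemoteTask SmartCache SmartStore TinyQueue SecureProxy RemoteRecord object
run is defined in: RemoteRecord, SmartStore. First along the MRO is SmartStore.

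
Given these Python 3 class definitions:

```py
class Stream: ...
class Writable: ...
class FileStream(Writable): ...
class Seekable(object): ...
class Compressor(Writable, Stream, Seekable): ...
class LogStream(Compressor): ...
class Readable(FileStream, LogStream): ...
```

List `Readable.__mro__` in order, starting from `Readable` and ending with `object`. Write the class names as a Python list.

L[Readable] = Readable + merge(L[FileStream], L[LogStream], [FileStream LogStream])
  take FileStream:  [FileStream Writable object] + [LogStream Compressor Writable Stream Seekable object] + [FileStream LogStream]
  take LogStream:  [Writable object] + [LogStream Compressor Writable Stream Seekable object] + [LogStream]
  take Compressor:  [Writable object] + [Compressor Writable Stream Seekable object]
  take Writable:  [Writable object] + [Writable Stream Seekable object]
  take Stream:  [object] + [Stream Seekable object]
  take Seekable:  [object] + [Seekable object]
  take object:  [object] + [object]

[Readable, FileStream, LogStream, Compressor, Writable, Stream, Seekable, object]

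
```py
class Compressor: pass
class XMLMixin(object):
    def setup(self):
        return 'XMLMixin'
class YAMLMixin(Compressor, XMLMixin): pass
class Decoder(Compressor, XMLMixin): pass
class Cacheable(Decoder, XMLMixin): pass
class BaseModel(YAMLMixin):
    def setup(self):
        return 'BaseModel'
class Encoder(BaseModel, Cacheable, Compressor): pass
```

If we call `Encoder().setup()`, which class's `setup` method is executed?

L[Encoder] = Encoder + merge(L[BaseModel], L[Cacheable], L[Compressor], [BaseModel Cacheable Compressor])
  take BaseModel:  [BaseModel YAMLMixin Compressor XMLMixin object] + [Cacheable Decoder Compressor XMLMixin object] + [Compressor object] + [BaseModel Cacheable Compressor]
  take YAMLMixin:  [YAMLMixin Compressor XMLMixin object] + [Cacheable Decoder Compressor XMLMixin object] + [Compressor object] + [Cacheable Compressor]
  take Cacheable:  [Compressor XMLMixin object] + [Cacheable Decoder Compressor XMLMixin object] + [Compressor object] + [Cacheable Compressor]
  take Decoder:  [Compressor XMLMixin object] + [Decoder Compressor XMLMixin object] + [Compressor object] + [Compressor]
  take Compressor:  [Compressor XMLMixin object] + [Compressor XMLMixin object] + [Compressor object] + [Compressor]
  take XMLMixin:  [XMLMixin object] + [XMLMixin object] + [object]
  take object:  [object] + [object] + [object]
MRO: Encoder BaseModel YAMLMixin Cacheable Decoder Compressor XMLMixin object
setup is defined in: BaseModel, XMLMixin. First along the MRO is BaseModel.

BaseModel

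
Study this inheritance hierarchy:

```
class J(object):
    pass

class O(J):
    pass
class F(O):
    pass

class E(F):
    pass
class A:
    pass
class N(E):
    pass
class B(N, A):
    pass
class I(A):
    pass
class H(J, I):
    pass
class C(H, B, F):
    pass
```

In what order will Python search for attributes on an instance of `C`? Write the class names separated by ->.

C -> H -> B -> N -> E -> F -> O -> J -> I -> A -> object

L[C] = C + merge(L[H], L[B], L[F], [H B F])
  take H:  [H J I A object] + [B N E F O J A object] + [F O J object] + [H B F]
  take B:  [J I A object] + [B N E F O J A object] + [F O J object] + [B F]
  take N:  [J I A object] + [N E F O J A object] + [F O J object] + [F]
  take E:  [J I A object] + [E F O J A object] + [F O J object] + [F]
  take F:  [J I A object] + [F O J A object] + [F O J object] + [F]
  take O:  [J I A object] + [O J A object] + [O J object]
  take J:  [J I A object] + [J A object] + [J object]
  take I:  [I A object] + [A object] + [object]
  take A:  [A object] + [A object] + [object]
  take object:  [object] + [object] + [object]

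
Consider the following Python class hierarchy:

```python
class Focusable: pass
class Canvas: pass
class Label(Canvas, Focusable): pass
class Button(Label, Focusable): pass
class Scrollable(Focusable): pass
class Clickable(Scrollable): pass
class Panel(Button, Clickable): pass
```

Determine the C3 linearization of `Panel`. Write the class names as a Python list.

L[Panel] = Panel + merge(L[Button], L[Clickable], [Button Clickable])
  take Button:  [Button Label Canvas Focusable object] + [Clickable Scrollable Focusable object] + [Button Clickable]
  take Label:  [Label Canvas Focusable object] + [Clickable Scrollable Focusable object] + [Clickable]
  take Canvas:  [Canvas Focusable object] + [Clickable Scrollable Focusable object] + [Clickable]
  take Clickable:  [Focusable object] + [Clickable Scrollable Focusable object] + [Clickable]
  take Scrollable:  [Focusable object] + [Scrollable Focusable object]
  take Focusable:  [Focusable object] + [Focusable object]
  take object:  [object] + [object]

[Panel, Button, Label, Canvas, Clickable, Scrollable, Focusable, object]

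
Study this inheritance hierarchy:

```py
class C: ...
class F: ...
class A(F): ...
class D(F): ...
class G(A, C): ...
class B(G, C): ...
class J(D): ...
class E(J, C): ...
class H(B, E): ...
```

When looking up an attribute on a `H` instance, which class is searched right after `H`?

L[H] = H + merge(L[B], L[E], [B E])
  take B:  [B G A F C object] + [E J D F C object] + [B E]
  take G:  [G A F C object] + [E J D F C object] + [E]
  take A:  [A F C object] + [E J D F C object] + [E]
  take E:  [F C object] + [E J D F C object] + [E]
  take J:  [F C object] + [J D F C object]
  take D:  [F C object] + [D F C object]
  take F:  [F C object] + [F C object]
  take C:  [C object] + [C object]
  take object:  [object] + [object]
MRO: H B G A E J D F C object
H is at position 0; next is B.

B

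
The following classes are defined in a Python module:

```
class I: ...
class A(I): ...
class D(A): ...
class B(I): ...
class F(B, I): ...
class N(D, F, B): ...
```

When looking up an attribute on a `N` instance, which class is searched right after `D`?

A

L[N] = N + merge(L[D], L[F], L[B], [D F B])
  take D:  [D A I object] + [F B I object] + [B I object] + [D F B]
  take A:  [A I object] + [F B I object] + [B I object] + [F B]
  take F:  [I object] + [F B I object] + [B I object] + [F B]
  take B:  [I object] + [B I object] + [B I object] + [B]
  take I:  [I object] + [I object] + [I object]
  take object:  [object] + [object] + [object]
MRO: N D A F B I object
D is at position 1; next is A.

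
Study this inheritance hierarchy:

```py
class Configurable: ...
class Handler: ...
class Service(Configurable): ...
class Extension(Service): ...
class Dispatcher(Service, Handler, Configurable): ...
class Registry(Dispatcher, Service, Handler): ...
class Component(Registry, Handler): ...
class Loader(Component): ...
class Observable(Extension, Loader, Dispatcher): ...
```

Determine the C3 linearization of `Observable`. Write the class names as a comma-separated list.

Observable, Extension, Loader, Component, Registry, Dispatcher, Service, Handler, Configurable, object

L[Observable] = Observable + merge(L[Extension], L[Loader], L[Dispatcher], [Extension Loader Dispatcher])
  take Extension:  [Extension Service Configurable object] + [Loader Component Registry Dispatcher Service Handler Configurable object] + [Dispatcher Service Handler Configurable object] + [Extension Loader Dispatcher]
  take Loader:  [Service Configurable object] + [Loader Component Registry Dispatcher Service Handler Configurable object] + [Dispatcher Service Handler Configurable object] + [Loader Dispatcher]
  take Component:  [Service Configurable object] + [Component Registry Dispatcher Service Handler Configurable object] + [Dispatcher Service Handler Configurable object] + [Dispatcher]
  take Registry:  [Service Configurable object] + [Registry Dispatcher Service Handler Configurable object] + [Dispatcher Service Handler Configurable object] + [Dispatcher]
  take Dispatcher:  [Service Configurable object] + [Dispatcher Service Handler Configurable object] + [Dispatcher Service Handler Configurable object] + [Dispatcher]
  take Service:  [Service Configurable object] + [Service Handler Configurable object] + [Service Handler Configurable object]
  take Handler:  [Configurable object] + [Handler Configurable object] + [Handler Configurable object]
  take Configurable:  [Configurable object] + [Configurable object] + [Configurable object]
  take object:  [object] + [object] + [object]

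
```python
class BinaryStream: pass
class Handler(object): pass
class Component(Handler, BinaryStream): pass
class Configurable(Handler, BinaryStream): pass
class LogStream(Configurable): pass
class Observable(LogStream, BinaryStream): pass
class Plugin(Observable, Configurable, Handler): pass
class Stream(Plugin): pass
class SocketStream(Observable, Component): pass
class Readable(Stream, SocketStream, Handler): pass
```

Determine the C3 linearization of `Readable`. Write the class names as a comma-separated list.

L[Readable] = Readable + merge(L[Stream], L[SocketStream], L[Handler], [Stream SocketStream Handler])
  take Stream:  [Stream Plugin Observable LogStream Configurable Handler BinaryStream object] + [SocketStream Observable LogStream Configurable Component Handler BinaryStream object] + [Handler object] + [Stream SocketStream Handler]
  take Plugin:  [Plugin Observable LogStream Configurable Handler BinaryStream object] + [SocketStream Observable LogStream Configurable Component Handler BinaryStream object] + [Handler object] + [SocketStream Handler]
  take SocketStream:  [Observable LogStream Configurable Handler BinaryStream object] + [SocketStream Observable LogStream Configurable Component Handler BinaryStream object] + [Handler object] + [SocketStream Handler]
  take Observable:  [Observable LogStream Configurable Handler BinaryStream object] + [Observable LogStream Configurable Component Handler BinaryStream object] + [Handler object] + [Handler]
  take LogStream:  [LogStream Configurable Handler BinaryStream object] + [LogStream Configurable Component Handler BinaryStream object] + [Handler object] + [Handler]
  take Configurable:  [Configurable Handler BinaryStream object] + [Configurable Component Handler BinaryStream object] + [Handler object] + [Handler]
  take Component:  [Handler BinaryStream object] + [Component Handler BinaryStream object] + [Handler object] + [Handler]
  take Handler:  [Handler BinaryStream object] + [Handler BinaryStream object] + [Handler object] + [Handler]
  take BinaryStream:  [BinaryStream object] + [BinaryStream object] + [object]
  take object:  [object] + [object] + [object]

Readable, Stream, Plugin, SocketStream, Observable, LogStream, Configurable, Component, Handler, BinaryStream, object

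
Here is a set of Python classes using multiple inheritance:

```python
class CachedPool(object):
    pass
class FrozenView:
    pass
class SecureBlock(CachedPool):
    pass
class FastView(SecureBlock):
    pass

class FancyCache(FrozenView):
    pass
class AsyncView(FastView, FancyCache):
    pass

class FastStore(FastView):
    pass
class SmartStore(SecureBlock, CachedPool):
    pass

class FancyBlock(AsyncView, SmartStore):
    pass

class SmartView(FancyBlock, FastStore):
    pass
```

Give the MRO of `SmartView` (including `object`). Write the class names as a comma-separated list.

SmartView, FancyBlock, AsyncView, FastStore, FastView, SmartStore, SecureBlock, CachedPool, FancyCache, FrozenView, object

L[SmartView] = SmartView + merge(L[FancyBlock], L[FastStore], [FancyBlock FastStore])
  take FancyBlock:  [FancyBlock AsyncView FastView SmartStore SecureBlock CachedPool FancyCache FrozenView object] + [FastStore FastView SecureBlock CachedPool object] + [FancyBlock FastStore]
  take AsyncView:  [AsyncView FastView SmartStore SecureBlock CachedPool FancyCache FrozenView object] + [FastStore FastView SecureBlock CachedPool object] + [FastStore]
  take FastStore:  [FastView SmartStore SecureBlock CachedPool FancyCache FrozenView object] + [FastStore FastView SecureBlock CachedPool object] + [FastStore]
  take FastView:  [FastView SmartStore SecureBlock CachedPool FancyCache FrozenView object] + [FastView SecureBlock CachedPool object]
  take SmartStore:  [SmartStore SecureBlock CachedPool FancyCache FrozenView object] + [SecureBlock CachedPool object]
  take SecureBlock:  [SecureBlock CachedPool FancyCache FrozenView object] + [SecureBlock CachedPool object]
  take CachedPool:  [CachedPool FancyCache FrozenView object] + [CachedPool object]
  take FancyCache:  [FancyCache FrozenView object] + [object]
  take FrozenView:  [FrozenView object] + [object]
  take object:  [object] + [object]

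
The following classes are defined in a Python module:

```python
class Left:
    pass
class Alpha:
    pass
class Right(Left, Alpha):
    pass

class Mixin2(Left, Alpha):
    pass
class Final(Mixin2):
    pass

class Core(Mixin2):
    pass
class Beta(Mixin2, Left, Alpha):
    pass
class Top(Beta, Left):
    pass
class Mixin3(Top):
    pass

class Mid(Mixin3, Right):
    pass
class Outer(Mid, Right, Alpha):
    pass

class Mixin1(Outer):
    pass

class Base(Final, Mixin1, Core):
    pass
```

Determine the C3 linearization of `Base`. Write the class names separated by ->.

Base -> Final -> Mixin1 -> Outer -> Mid -> Mixin3 -> Top -> Beta -> Core -> Mixin2 -> Right -> Left -> Alpha -> object

L[Base] = Base + merge(L[Final], L[Mixin1], L[Core], [Final Mixin1 Core])
  take Final:  [Final Mixin2 Left Alpha object] + [Mixin1 Outer Mid Mixin3 Top Beta Mixin2 Right Left Alpha object] + [Core Mixin2 Left Alpha object] + [Final Mixin1 Core]
  take Mixin1:  [Mixin2 Left Alpha object] + [Mixin1 Outer Mid Mixin3 Top Beta Mixin2 Right Left Alpha object] + [Core Mixin2 Left Alpha object] + [Mixin1 Core]
  take Outer:  [Mixin2 Left Alpha object] + [Outer Mid Mixin3 Top Beta Mixin2 Right Left Alpha object] + [Core Mixin2 Left Alpha object] + [Core]
  take Mid:  [Mixin2 Left Alpha object] + [Mid Mixin3 Top Beta Mixin2 Right Left Alpha object] + [Core Mixin2 Left Alpha object] + [Core]
  take Mixin3:  [Mixin2 Left Alpha object] + [Mixin3 Top Beta Mixin2 Right Left Alpha object] + [Core Mixin2 Left Alpha object] + [Core]
  take Top:  [Mixin2 Left Alpha object] + [Top Beta Mixin2 Right Left Alpha object] + [Core Mixin2 Left Alpha object] + [Core]
  take Beta:  [Mixin2 Left Alpha object] + [Beta Mixin2 Right Left Alpha object] + [Core Mixin2 Left Alpha object] + [Core]
  take Core:  [Mixin2 Left Alpha object] + [Mixin2 Right Left Alpha object] + [Core Mixin2 Left Alpha object] + [Core]
  take Mixin2:  [Mixin2 Left Alpha object] + [Mixin2 Right Left Alpha object] + [Mixin2 Left Alpha object]
  take Right:  [Left Alpha object] + [Right Left Alpha object] + [Left Alpha object]
  take Left:  [Left Alpha object] + [Left Alpha object] + [Left Alpha object]
  take Alpha:  [Alpha object] + [Alpha object] + [Alpha object]
  take object:  [object] + [object] + [object]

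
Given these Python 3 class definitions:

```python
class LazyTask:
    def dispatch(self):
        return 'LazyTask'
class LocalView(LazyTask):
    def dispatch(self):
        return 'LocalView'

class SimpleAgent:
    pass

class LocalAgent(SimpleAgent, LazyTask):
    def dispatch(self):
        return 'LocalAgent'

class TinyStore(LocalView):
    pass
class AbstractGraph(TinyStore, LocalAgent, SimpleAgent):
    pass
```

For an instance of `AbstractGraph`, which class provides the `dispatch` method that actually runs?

L[AbstractGraph] = AbstractGraph + merge(L[TinyStore], L[LocalAgent], L[SimpleAgent], [TinyStore LocalAgent SimpleAgent])
  take TinyStore:  [TinyStore LocalView LazyTask object] + [LocalAgent SimpleAgent LazyTask object] + [SimpleAgent object] + [TinyStore LocalAgent SimpleAgent]
  take LocalView:  [LocalView LazyTask object] + [LocalAgent SimpleAgent LazyTask object] + [SimpleAgent object] + [LocalAgent SimpleAgent]
  take LocalAgent:  [LazyTask object] + [LocalAgent SimpleAgent LazyTask object] + [SimpleAgent object] + [LocalAgent SimpleAgent]
  take SimpleAgent:  [LazyTask object] + [SimpleAgent LazyTask object] + [SimpleAgent object] + [SimpleAgent]
  take LazyTask:  [LazyTask object] + [LazyTask object] + [object]
  take object:  [object] + [object] + [object]
MRO: AbstractGraph TinyStore LocalView LocalAgent SimpleAgent LazyTask object
dispatch is defined in: LazyTask, LocalAgent, LocalView. First along the MRO is LocalView.

LocalView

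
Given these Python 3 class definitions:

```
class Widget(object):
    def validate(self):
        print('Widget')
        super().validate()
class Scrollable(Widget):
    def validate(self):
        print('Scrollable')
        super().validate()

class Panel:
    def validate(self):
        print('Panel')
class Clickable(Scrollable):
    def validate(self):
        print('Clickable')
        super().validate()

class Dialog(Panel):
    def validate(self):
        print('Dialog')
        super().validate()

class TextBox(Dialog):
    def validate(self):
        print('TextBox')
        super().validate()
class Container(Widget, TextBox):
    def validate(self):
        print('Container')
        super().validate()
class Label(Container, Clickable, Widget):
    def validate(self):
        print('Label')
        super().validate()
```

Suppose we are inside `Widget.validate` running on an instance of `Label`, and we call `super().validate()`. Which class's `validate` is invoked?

TextBox

L[Label] = Label + merge(L[Container], L[Clickable], L[Widget], [Container Clickable Widget])
  take Container:  [Container Widget TextBox Dialog Panel object] + [Clickable Scrollable Widget object] + [Widget object] + [Container Clickable Widget]
  take Clickable:  [Widget TextBox Dialog Panel object] + [Clickable Scrollable Widget object] + [Widget object] + [Clickable Widget]
  take Scrollable:  [Widget TextBox Dialog Panel object] + [Scrollable Widget object] + [Widget object] + [Widget]
  take Widget:  [Widget TextBox Dialog Panel object] + [Widget object] + [Widget object] + [Widget]
  take TextBox:  [TextBox Dialog Panel object] + [object] + [object]
  take Dialog:  [Dialog Panel object] + [object] + [object]
  take Panel:  [Panel object] + [object] + [object]
  take object:  [object] + [object] + [object]
MRO: Label Container Clickable Scrollable Widget TextBox Dialog Panel object
super() in Widget.validate on a Label instance goes to the class after Widget in Label's MRO: TextBox.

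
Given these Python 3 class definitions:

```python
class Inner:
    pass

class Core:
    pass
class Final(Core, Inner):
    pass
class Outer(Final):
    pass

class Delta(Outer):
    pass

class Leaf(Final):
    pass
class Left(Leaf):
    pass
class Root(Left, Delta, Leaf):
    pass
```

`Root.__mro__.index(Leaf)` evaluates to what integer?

L[Root] = Root + merge(L[Left], L[Delta], L[Leaf], [Left Delta Leaf])
  take Left:  [Left Leaf Final Core Inner object] + [Delta Outer Final Core Inner object] + [Leaf Final Core Inner object] + [Left Delta Leaf]
  take Delta:  [Leaf Final Core Inner object] + [Delta Outer Final Core Inner object] + [Leaf Final Core Inner object] + [Delta Leaf]
  take Leaf:  [Leaf Final Core Inner object] + [Outer Final Core Inner object] + [Leaf Final Core Inner object] + [Leaf]
  take Outer:  [Final Core Inner object] + [Outer Final Core Inner object] + [Final Core Inner object]
  take Final:  [Final Core Inner object] + [Final Core Inner object] + [Final Core Inner object]
  take Core:  [Core Inner object] + [Core Inner object] + [Core Inner object]
  take Inner:  [Inner object] + [Inner object] + [Inner object]
  take object:  [object] + [object] + [object]
MRO: Root Left Delta Leaf Outer Final Core Inner object
Leaf sits at index 3.

3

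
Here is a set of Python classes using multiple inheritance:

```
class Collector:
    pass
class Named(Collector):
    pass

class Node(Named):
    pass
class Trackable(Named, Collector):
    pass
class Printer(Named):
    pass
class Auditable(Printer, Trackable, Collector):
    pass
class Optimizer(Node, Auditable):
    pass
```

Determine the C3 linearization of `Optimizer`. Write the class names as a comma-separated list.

Optimizer, Node, Auditable, Printer, Trackable, Named, Collector, object

L[Optimizer] = Optimizer + merge(L[Node], L[Auditable], [Node Auditable])
  take Node:  [Node Named Collector object] + [Auditable Printer Trackable Named Collector object] + [Node Auditable]
  take Auditable:  [Named Collector object] + [Auditable Printer Trackable Named Collector object] + [Auditable]
  take Printer:  [Named Collector object] + [Printer Trackable Named Collector object]
  take Trackable:  [Named Collector object] + [Trackable Named Collector object]
  take Named:  [Named Collector object] + [Named Collector object]
  take Collector:  [Collector object] + [Collector object]
  take object:  [object] + [object]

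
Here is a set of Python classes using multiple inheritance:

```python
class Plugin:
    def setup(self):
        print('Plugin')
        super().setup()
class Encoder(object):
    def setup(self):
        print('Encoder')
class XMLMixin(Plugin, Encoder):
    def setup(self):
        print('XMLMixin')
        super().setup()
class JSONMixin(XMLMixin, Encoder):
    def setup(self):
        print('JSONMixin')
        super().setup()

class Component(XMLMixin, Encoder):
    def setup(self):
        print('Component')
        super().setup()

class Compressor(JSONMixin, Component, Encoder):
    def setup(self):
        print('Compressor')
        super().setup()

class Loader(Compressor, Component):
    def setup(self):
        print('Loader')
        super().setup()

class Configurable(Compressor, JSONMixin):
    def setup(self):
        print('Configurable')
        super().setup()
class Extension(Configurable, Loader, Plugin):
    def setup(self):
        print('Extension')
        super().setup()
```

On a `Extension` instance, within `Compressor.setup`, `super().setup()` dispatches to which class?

L[Extension] = Extension + merge(L[Configurable], L[Loader], L[Plugin], [Configurable Loader Plugin])
  take Configurable:  [Configurable Compressor JSONMixin Component XMLMixin Plugin Encoder object] + [Loader Compressor JSONMixin Component XMLMixin Plugin Encoder object] + [Plugin object] + [Configurable Loader Plugin]
  take Loader:  [Compressor JSONMixin Component XMLMixin Plugin Encoder object] + [Loader Compressor JSONMixin Component XMLMixin Plugin Encoder object] + [Plugin object] + [Loader Plugin]
  take Compressor:  [Compressor JSONMixin Component XMLMixin Plugin Encoder object] + [Compressor JSONMixin Component XMLMixin Plugin Encoder object] + [Plugin object] + [Plugin]
  take JSONMixin:  [JSONMixin Component XMLMixin Plugin Encoder object] + [JSONMixin Component XMLMixin Plugin Encoder object] + [Plugin object] + [Plugin]
  take Component:  [Component XMLMixin Plugin Encoder object] + [Component XMLMixin Plugin Encoder object] + [Plugin object] + [Plugin]
  take XMLMixin:  [XMLMixin Plugin Encoder object] + [XMLMixin Plugin Encoder object] + [Plugin object] + [Plugin]
  take Plugin:  [Plugin Encoder object] + [Plugin Encoder object] + [Plugin object] + [Plugin]
  take Encoder:  [Encoder object] + [Encoder object] + [object]
  take object:  [object] + [object] + [object]
MRO: Extension Configurable Loader Compressor JSONMixin Component XMLMixin Plugin Encoder object
super() in Compressor.setup on a Extension instance goes to the class after Compressor in Extension's MRO: JSONMixin.

JSONMixin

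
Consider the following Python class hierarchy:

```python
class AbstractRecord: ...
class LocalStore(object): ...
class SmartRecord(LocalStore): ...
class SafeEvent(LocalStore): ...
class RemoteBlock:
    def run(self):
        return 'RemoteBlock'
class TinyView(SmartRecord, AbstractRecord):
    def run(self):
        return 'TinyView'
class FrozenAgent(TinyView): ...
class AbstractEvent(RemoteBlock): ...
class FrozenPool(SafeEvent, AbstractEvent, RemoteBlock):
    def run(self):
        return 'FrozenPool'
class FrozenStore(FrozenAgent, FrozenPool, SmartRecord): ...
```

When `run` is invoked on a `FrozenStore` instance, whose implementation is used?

TinyView

L[FrozenStore] = FrozenStore + merge(L[FrozenAgent], L[FrozenPool], L[SmartRecord], [FrozenAgent FrozenPool SmartRecord])
  take FrozenAgent:  [FrozenAgent TinyView SmartRecord LocalStore AbstractRecord object] + [FrozenPool SafeEvent LocalStore AbstractEvent RemoteBlock object] + [SmartRecord LocalStore object] + [FrozenAgent FrozenPool SmartRecord]
  take TinyView:  [TinyView SmartRecord LocalStore AbstractRecord object] + [FrozenPool SafeEvent LocalStore AbstractEvent RemoteBlock object] + [SmartRecord LocalStore object] + [FrozenPool SmartRecord]
  take FrozenPool:  [SmartRecord LocalStore AbstractRecord object] + [FrozenPool SafeEvent LocalStore AbstractEvent RemoteBlock object] + [SmartRecord LocalStore object] + [FrozenPool SmartRecord]
  take SmartRecord:  [SmartRecord LocalStore AbstractRecord object] + [SafeEvent LocalStore AbstractEvent RemoteBlock object] + [SmartRecord LocalStore object] + [SmartRecord]
  take SafeEvent:  [LocalStore AbstractRecord object] + [SafeEvent LocalStore AbstractEvent RemoteBlock object] + [LocalStore object]
  take LocalStore:  [LocalStore AbstractRecord object] + [LocalStore AbstractEvent RemoteBlock object] + [LocalStore object]
  take AbstractRecord:  [AbstractRecord object] + [AbstractEvent RemoteBlock object] + [object]
  take AbstractEvent:  [object] + [AbstractEvent RemoteBlock object] + [object]
  take RemoteBlock:  [object] + [RemoteBlock object] + [object]
  take object:  [object] + [object] + [object]
MRO: FrozenStore FrozenAgent TinyView FrozenPool SmartRecord SafeEvent LocalStore AbstractRecord AbstractEvent RemoteBlock object
run is defined in: FrozenPool, RemoteBlock, TinyView. First along the MRO is TinyView.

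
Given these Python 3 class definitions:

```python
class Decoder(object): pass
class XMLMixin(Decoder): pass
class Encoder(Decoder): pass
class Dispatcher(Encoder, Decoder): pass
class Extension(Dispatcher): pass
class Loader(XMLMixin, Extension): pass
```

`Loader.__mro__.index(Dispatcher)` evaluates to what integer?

L[Loader] = Loader + merge(L[XMLMixin], L[Extension], [XMLMixin Extension])
  take XMLMixin:  [XMLMixin Decoder object] + [Extension Dispatcher Encoder Decoder object] + [XMLMixin Extension]
  take Extension:  [Decoder object] + [Extension Dispatcher Encoder Decoder object] + [Extension]
  take Dispatcher:  [Decoder object] + [Dispatcher Encoder Decoder object]
  take Encoder:  [Decoder object] + [Encoder Decoder object]
  take Decoder:  [Decoder object] + [Decoder object]
  take object:  [object] + [object]
MRO: Loader XMLMixin Extension Dispatcher Encoder Decoder object
Dispatcher sits at index 3.

3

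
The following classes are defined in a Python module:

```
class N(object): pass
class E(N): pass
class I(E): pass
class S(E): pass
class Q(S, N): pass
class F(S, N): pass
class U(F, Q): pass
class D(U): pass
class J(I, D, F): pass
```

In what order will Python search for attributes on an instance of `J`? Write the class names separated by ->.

J -> I -> D -> U -> F -> Q -> S -> E -> N -> object

L[J] = J + merge(L[I], L[D], L[F], [I D F])
  take I:  [I E N object] + [D U F Q S E N object] + [F S E N object] + [I D F]
  take D:  [E N object] + [D U F Q S E N object] + [F S E N object] + [D F]
  take U:  [E N object] + [U F Q S E N object] + [F S E N object] + [F]
  take F:  [E N object] + [F Q S E N object] + [F S E N object] + [F]
  take Q:  [E N object] + [Q S E N object] + [S E N object]
  take S:  [E N object] + [S E N object] + [S E N object]
  take E:  [E N object] + [E N object] + [E N object]
  take N:  [N object] + [N object] + [N object]
  take object:  [object] + [object] + [object]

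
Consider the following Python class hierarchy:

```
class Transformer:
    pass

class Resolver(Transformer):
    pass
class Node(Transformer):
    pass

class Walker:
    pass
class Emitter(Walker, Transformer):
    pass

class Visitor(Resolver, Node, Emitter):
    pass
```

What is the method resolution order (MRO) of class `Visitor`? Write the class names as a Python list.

L[Visitor] = Visitor + merge(L[Resolver], L[Node], L[Emitter], [Resolver Node Emitter])
  take Resolver:  [Resolver Transformer object] + [Node Transformer object] + [Emitter Walker Transformer object] + [Resolver Node Emitter]
  take Node:  [Transformer object] + [Node Transformer object] + [Emitter Walker Transformer object] + [Node Emitter]
  take Emitter:  [Transformer object] + [Transformer object] + [Emitter Walker Transformer object] + [Emitter]
  take Walker:  [Transformer object] + [Transformer object] + [Walker Transformer object]
  take Transformer:  [Transformer object] + [Transformer object] + [Transformer object]
  take object:  [object] + [object] + [object]

[Visitor, Resolver, Node, Emitter, Walker, Transformer, object]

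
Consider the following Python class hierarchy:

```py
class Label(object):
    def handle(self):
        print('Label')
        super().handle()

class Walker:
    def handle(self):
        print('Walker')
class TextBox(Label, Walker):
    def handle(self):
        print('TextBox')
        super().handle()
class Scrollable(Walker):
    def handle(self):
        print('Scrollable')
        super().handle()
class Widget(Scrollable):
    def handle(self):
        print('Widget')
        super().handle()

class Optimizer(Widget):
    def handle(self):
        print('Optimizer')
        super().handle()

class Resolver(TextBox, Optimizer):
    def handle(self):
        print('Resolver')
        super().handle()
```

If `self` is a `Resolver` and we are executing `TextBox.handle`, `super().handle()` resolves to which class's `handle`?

Label

L[Resolver] = Resolver + merge(L[TextBox], L[Optimizer], [TextBox Optimizer])
  take TextBox:  [TextBox Label Walker object] + [Optimizer Widget Scrollable Walker object] + [TextBox Optimizer]
  take Label:  [Label Walker object] + [Optimizer Widget Scrollable Walker object] + [Optimizer]
  take Optimizer:  [Walker object] + [Optimizer Widget Scrollable Walker object] + [Optimizer]
  take Widget:  [Walker object] + [Widget Scrollable Walker object]
  take Scrollable:  [Walker object] + [Scrollable Walker object]
  take Walker:  [Walker object] + [Walker object]
  take object:  [object] + [object]
MRO: Resolver TextBox Label Optimizer Widget Scrollable Walker object
super() in TextBox.handle on a Resolver instance goes to the class after TextBox in Resolver's MRO: Label.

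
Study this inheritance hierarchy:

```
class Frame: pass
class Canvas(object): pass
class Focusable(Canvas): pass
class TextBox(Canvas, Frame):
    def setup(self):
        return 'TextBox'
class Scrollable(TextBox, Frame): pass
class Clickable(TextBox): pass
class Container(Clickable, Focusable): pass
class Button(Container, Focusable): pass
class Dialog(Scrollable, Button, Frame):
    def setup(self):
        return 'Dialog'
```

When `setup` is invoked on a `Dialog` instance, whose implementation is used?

Dialog

L[Dialog] = Dialog + merge(L[Scrollable], L[Button], L[Frame], [Scrollable Button Frame])
  take Scrollable:  [Scrollable TextBox Canvas Frame object] + [Button Container Clickable TextBox Focusable Canvas Frame object] + [Frame object] + [Scrollable Button Frame]
  take Button:  [TextBox Canvas Frame object] + [Button Container Clickable TextBox Focusable Canvas Frame object] + [Frame object] + [Button Frame]
  take Container:  [TextBox Canvas Frame object] + [Container Clickable TextBox Focusable Canvas Frame object] + [Frame object] + [Frame]
  take Clickable:  [TextBox Canvas Frame object] + [Clickable TextBox Focusable Canvas Frame object] + [Frame object] + [Frame]
  take TextBox:  [TextBox Canvas Frame object] + [TextBox Focusable Canvas Frame object] + [Frame object] + [Frame]
  take Focusable:  [Canvas Frame object] + [Focusable Canvas Frame object] + [Frame object] + [Frame]
  take Canvas:  [Canvas Frame object] + [Canvas Frame object] + [Frame object] + [Frame]
  take Frame:  [Frame object] + [Frame object] + [Frame object] + [Frame]
  take object:  [object] + [object] + [object]
MRO: Dialog Scrollable Button Container Clickable TextBox Focusable Canvas Frame object
setup is defined in: Dialog, TextBox. First along the MRO is Dialog.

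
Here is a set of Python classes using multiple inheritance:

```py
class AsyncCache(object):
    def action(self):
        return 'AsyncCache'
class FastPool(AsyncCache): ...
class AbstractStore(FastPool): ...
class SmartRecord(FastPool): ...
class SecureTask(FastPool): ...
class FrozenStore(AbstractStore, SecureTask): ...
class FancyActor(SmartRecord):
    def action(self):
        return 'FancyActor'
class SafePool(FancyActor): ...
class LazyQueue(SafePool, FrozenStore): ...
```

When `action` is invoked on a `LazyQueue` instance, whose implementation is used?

L[LazyQueue] = LazyQueue + merge(L[SafePool], L[FrozenStore], [SafePool FrozenStore])
  take SafePool:  [SafePool FancyActor SmartRecord FastPool AsyncCache object] + [FrozenStore AbstractStore SecureTask FastPool AsyncCache object] + [SafePool FrozenStore]
  take FancyActor:  [FancyActor SmartRecord FastPool AsyncCache object] + [FrozenStore AbstractStore SecureTask FastPool AsyncCache object] + [FrozenStore]
  take SmartRecord:  [SmartRecord FastPool AsyncCache object] + [FrozenStore AbstractStore SecureTask FastPool AsyncCache object] + [FrozenStore]
  take FrozenStore:  [FastPool AsyncCache object] + [FrozenStore AbstractStore SecureTask FastPool AsyncCache object] + [FrozenStore]
  take AbstractStore:  [FastPool AsyncCache object] + [AbstractStore SecureTask FastPool AsyncCache object]
  take SecureTask:  [FastPool AsyncCache object] + [SecureTask FastPool AsyncCache object]
  take FastPool:  [FastPool AsyncCache object] + [FastPool AsyncCache object]
  take AsyncCache:  [AsyncCache object] + [AsyncCache object]
  take object:  [object] + [object]
MRO: LazyQueue SafePool FancyActor SmartRecord FrozenStore AbstractStore SecureTask FastPool AsyncCache object
action is defined in: AsyncCache, FancyActor. First along the MRO is FancyActor.

FancyActor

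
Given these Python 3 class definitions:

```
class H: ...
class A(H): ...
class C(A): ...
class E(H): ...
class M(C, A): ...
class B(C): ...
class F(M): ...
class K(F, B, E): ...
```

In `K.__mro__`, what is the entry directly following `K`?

L[K] = K + merge(L[F], L[B], L[E], [F B E])
  take F:  [F M C A H object] + [B C A H object] + [E H object] + [F B E]
  take M:  [M C A H object] + [B C A H object] + [E H object] + [B E]
  take B:  [C A H object] + [B C A H object] + [E H object] + [B E]
  take C:  [C A H object] + [C A H object] + [E H object] + [E]
  take A:  [A H object] + [A H object] + [E H object] + [E]
  take E:  [H object] + [H object] + [E H object] + [E]
  take H:  [H object] + [H object] + [H object]
  take object:  [object] + [object] + [object]
MRO: K F M B C A E H object
K is at position 0; next is F.

F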